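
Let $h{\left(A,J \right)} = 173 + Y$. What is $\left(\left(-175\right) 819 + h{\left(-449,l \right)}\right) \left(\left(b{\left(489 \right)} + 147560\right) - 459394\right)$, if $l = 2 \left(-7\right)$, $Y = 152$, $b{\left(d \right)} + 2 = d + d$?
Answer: $44452694000$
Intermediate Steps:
$b{\left(d \right)} = -2 + 2 d$ ($b{\left(d \right)} = -2 + \left(d + d\right) = -2 + 2 d$)
$l = -14$
$h{\left(A,J \right)} = 325$ ($h{\left(A,J \right)} = 173 + 152 = 325$)
$\left(\left(-175\right) 819 + h{\left(-449,l \right)}\right) \left(\left(b{\left(489 \right)} + 147560\right) - 459394\right) = \left(\left(-175\right) 819 + 325\right) \left(\left(\left(-2 + 2 \cdot 489\right) + 147560\right) - 459394\right) = \left(-143325 + 325\right) \left(\left(\left(-2 + 978\right) + 147560\right) - 459394\right) = - 143000 \left(\left(976 + 147560\right) - 459394\right) = - 143000 \left(148536 - 459394\right) = \left(-143000\right) \left(-310858\right) = 44452694000$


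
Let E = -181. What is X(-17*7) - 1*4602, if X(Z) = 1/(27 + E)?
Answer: -708709/154 ≈ -4602.0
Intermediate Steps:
X(Z) = -1/154 (X(Z) = 1/(27 - 181) = 1/(-154) = -1/154)
X(-17*7) - 1*4602 = -1/154 - 1*4602 = -1/154 - 4602 = -708709/154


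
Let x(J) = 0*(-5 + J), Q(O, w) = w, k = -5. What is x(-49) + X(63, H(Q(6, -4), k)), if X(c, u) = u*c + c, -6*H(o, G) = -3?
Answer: 189/2 ≈ 94.500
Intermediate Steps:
H(o, G) = 1/2 (H(o, G) = -1/6*(-3) = 1/2)
X(c, u) = c + c*u (X(c, u) = c*u + c = c + c*u)
x(J) = 0
x(-49) + X(63, H(Q(6, -4), k)) = 0 + 63*(1 + 1/2) = 0 + 63*(3/2) = 0 + 189/2 = 189/2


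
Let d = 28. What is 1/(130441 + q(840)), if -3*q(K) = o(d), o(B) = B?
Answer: 3/391295 ≈ 7.6669e-6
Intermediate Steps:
q(K) = -28/3 (q(K) = -1/3*28 = -28/3)
1/(130441 + q(840)) = 1/(130441 - 28/3) = 1/(391295/3) = 3/391295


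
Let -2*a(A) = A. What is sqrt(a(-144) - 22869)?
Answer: 3*I*sqrt(2533) ≈ 150.99*I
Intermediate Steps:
a(A) = -A/2
sqrt(a(-144) - 22869) = sqrt(-1/2*(-144) - 22869) = sqrt(72 - 22869) = sqrt(-22797) = 3*I*sqrt(2533)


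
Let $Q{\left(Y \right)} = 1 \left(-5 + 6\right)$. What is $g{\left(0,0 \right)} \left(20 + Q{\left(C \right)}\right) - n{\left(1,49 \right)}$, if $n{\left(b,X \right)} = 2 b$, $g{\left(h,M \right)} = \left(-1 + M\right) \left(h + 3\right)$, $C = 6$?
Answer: $-65$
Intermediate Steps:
$g{\left(h,M \right)} = \left(-1 + M\right) \left(3 + h\right)$
$Q{\left(Y \right)} = 1$ ($Q{\left(Y \right)} = 1 \cdot 1 = 1$)
$g{\left(0,0 \right)} \left(20 + Q{\left(C \right)}\right) - n{\left(1,49 \right)} = \left(-3 - 0 + 3 \cdot 0 + 0 \cdot 0\right) \left(20 + 1\right) - 2 \cdot 1 = \left(-3 + 0 + 0 + 0\right) 21 - 2 = \left(-3\right) 21 - 2 = -63 - 2 = -65$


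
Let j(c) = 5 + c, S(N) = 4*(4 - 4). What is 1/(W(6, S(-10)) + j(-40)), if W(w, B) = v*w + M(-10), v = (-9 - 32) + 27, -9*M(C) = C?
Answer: -9/1061 ≈ -0.0084826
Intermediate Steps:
S(N) = 0 (S(N) = 4*0 = 0)
M(C) = -C/9
v = -14 (v = -41 + 27 = -14)
W(w, B) = 10/9 - 14*w (W(w, B) = -14*w - ⅑*(-10) = -14*w + 10/9 = 10/9 - 14*w)
1/(W(6, S(-10)) + j(-40)) = 1/((10/9 - 14*6) + (5 - 40)) = 1/((10/9 - 84) - 35) = 1/(-746/9 - 35) = 1/(-1061/9) = -9/1061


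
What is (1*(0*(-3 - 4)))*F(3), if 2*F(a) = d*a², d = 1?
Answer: 0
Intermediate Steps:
F(a) = a²/2 (F(a) = (1*a²)/2 = a²/2)
(1*(0*(-3 - 4)))*F(3) = (1*(0*(-3 - 4)))*((½)*3²) = (1*(0*(-7)))*((½)*9) = (1*0)*(9/2) = 0*(9/2) = 0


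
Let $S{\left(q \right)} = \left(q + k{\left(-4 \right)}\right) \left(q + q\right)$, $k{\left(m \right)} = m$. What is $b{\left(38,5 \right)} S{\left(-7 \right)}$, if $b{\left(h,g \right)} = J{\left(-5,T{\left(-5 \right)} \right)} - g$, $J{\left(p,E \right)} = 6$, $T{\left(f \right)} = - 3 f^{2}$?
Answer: $154$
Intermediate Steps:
$b{\left(h,g \right)} = 6 - g$
$S{\left(q \right)} = 2 q \left(-4 + q\right)$ ($S{\left(q \right)} = \left(q - 4\right) \left(q + q\right) = \left(-4 + q\right) 2 q = 2 q \left(-4 + q\right)$)
$b{\left(38,5 \right)} S{\left(-7 \right)} = \left(6 - 5\right) 2 \left(-7\right) \left(-4 - 7\right) = \left(6 - 5\right) 2 \left(-7\right) \left(-11\right) = 1 \cdot 154 = 154$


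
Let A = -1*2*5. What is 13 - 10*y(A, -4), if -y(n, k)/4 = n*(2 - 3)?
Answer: 413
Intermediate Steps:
A = -10 (A = -2*5 = -10)
y(n, k) = 4*n (y(n, k) = -4*n*(2 - 3) = -4*n*(-1) = -(-4)*n = 4*n)
13 - 10*y(A, -4) = 13 - 40*(-10) = 13 - 10*(-40) = 13 + 400 = 413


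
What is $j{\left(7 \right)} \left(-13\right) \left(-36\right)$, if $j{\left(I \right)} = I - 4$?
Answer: $1404$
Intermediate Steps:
$j{\left(I \right)} = -4 + I$
$j{\left(7 \right)} \left(-13\right) \left(-36\right) = \left(-4 + 7\right) \left(-13\right) \left(-36\right) = 3 \left(-13\right) \left(-36\right) = \left(-39\right) \left(-36\right) = 1404$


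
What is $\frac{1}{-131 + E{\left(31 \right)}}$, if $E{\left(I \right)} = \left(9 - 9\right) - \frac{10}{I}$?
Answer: $- \frac{31}{4071} \approx -0.0076148$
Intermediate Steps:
$E{\left(I \right)} = - \frac{10}{I}$ ($E{\left(I \right)} = 0 - \frac{10}{I} = - \frac{10}{I}$)
$\frac{1}{-131 + E{\left(31 \right)}} = \frac{1}{-131 - \frac{10}{31}} = \frac{1}{- \frac{4071}{31}} = - \frac{31}{4071}$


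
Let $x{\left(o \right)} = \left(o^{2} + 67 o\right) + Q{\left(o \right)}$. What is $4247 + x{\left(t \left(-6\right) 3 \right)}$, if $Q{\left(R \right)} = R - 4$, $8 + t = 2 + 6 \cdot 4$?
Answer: $87187$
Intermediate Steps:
$t = 18$ ($t = -8 + \left(2 + 6 \cdot 4\right) = -8 + \left(2 + 24\right) = -8 + 26 = 18$)
$Q{\left(R \right)} = -4 + R$
$x{\left(o \right)} = -4 + o^{2} + 68 o$ ($x{\left(o \right)} = \left(o^{2} + 67 o\right) + \left(-4 + o\right) = -4 + o^{2} + 68 o$)
$4247 + x{\left(t \left(-6\right) 3 \right)} = 4247 + \left(-4 + \left(18 \left(-6\right) 3\right)^{2} + 68 \cdot 18 \left(-6\right) 3\right) = 4247 + \left(-4 + \left(\left(-108\right) 3\right)^{2} + 68 \left(\left(-108\right) 3\right)\right) = 4247 + \left(-4 + \left(-324\right)^{2} + 68 \left(-324\right)\right) = 4247 - -82940 = 4247 + 82940 = 87187$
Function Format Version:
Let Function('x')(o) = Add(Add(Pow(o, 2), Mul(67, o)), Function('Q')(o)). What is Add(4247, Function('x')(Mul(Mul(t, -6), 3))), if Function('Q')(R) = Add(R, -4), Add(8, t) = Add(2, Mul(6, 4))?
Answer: 87187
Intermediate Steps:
t = 18 (t = Add(-8, Add(2, Mul(6, 4))) = Add(-8, Add(2, 24)) = Add(-8, 26) = 18)
Function('Q')(R) = Add(-4, R)
Function('x')(o) = Add(-4, Pow(o, 2), Mul(68, o)) (Function('x')(o) = Add(Add(Pow(o, 2), Mul(67, o)), Add(-4, o)) = Add(-4, Pow(o, 2), Mul(68, o)))
Add(4247, Function('x')(Mul(Mul(t, -6), 3))) = Add(4247, Add(-4, Pow(Mul(Mul(18, -6), 3), 2), Mul(68, Mul(Mul(18, -6), 3)))) = Add(4247, Add(-4, Pow(Mul(-108, 3), 2), Mul(68, Mul(-108, 3)))) = Add(4247, Add(-4, Pow(-324, 2), Mul(68, -324))) = Add(4247, Add(-4, 104976, -22032)) = Add(4247, 82940) = 87187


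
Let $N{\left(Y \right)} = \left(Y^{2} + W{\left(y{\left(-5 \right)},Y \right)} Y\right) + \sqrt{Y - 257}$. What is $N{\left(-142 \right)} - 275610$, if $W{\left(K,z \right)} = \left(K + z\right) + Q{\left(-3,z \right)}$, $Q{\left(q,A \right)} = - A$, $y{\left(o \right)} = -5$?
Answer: $-254736 + i \sqrt{399} \approx -2.5474 \cdot 10^{5} + 19.975 i$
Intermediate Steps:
$W{\left(K,z \right)} = K$ ($W{\left(K,z \right)} = \left(K + z\right) - z = K$)
$N{\left(Y \right)} = Y^{2} + \sqrt{-257 + Y} - 5 Y$ ($N{\left(Y \right)} = \left(Y^{2} - 5 Y\right) + \sqrt{Y - 257} = \left(Y^{2} - 5 Y\right) + \sqrt{-257 + Y} = Y^{2} + \sqrt{-257 + Y} - 5 Y$)
$N{\left(-142 \right)} - 275610 = \left(\left(-142\right)^{2} + \sqrt{-257 - 142} - -710\right) - 275610 = \left(20164 + \sqrt{-399} + 710\right) - 275610 = \left(20164 + i \sqrt{399} + 710\right) - 275610 = \left(20874 + i \sqrt{399}\right) - 275610 = -254736 + i \sqrt{399}$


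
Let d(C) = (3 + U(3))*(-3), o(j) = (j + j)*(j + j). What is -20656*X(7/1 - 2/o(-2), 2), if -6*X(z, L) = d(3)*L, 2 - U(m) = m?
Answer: -41312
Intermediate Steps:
U(m) = 2 - m
o(j) = 4*j² (o(j) = (2*j)*(2*j) = 4*j²)
d(C) = -6 (d(C) = (3 + (2 - 1*3))*(-3) = (3 + (2 - 3))*(-3) = (3 - 1)*(-3) = 2*(-3) = -6)
X(z, L) = L (X(z, L) = -(-1)*L = L)
-20656*X(7/1 - 2/o(-2), 2) = -20656*2 = -41312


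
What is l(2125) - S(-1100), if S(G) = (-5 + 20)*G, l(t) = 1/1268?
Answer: 20922001/1268 ≈ 16500.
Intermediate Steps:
l(t) = 1/1268
S(G) = 15*G
l(2125) - S(-1100) = 1/1268 - 15*(-1100) = 1/1268 - 1*(-16500) = 1/1268 + 16500 = 20922001/1268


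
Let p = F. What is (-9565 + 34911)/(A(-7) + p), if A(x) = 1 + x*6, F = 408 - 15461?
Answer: -12673/7547 ≈ -1.6792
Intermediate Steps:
F = -15053
p = -15053
A(x) = 1 + 6*x
(-9565 + 34911)/(A(-7) + p) = (-9565 + 34911)/((1 + 6*(-7)) - 15053) = 25346/((1 - 42) - 15053) = 25346/(-41 - 15053) = 25346/(-15094) = 25346*(-1/15094) = -12673/7547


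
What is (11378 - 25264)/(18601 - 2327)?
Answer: -6943/8137 ≈ -0.85326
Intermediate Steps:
(11378 - 25264)/(18601 - 2327) = -13886/16274 = -13886*1/16274 = -6943/8137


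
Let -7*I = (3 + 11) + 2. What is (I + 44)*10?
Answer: 2920/7 ≈ 417.14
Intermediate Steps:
I = -16/7 (I = -((3 + 11) + 2)/7 = -(14 + 2)/7 = -⅐*16 = -16/7 ≈ -2.2857)
(I + 44)*10 = (-16/7 + 44)*10 = (292/7)*10 = 2920/7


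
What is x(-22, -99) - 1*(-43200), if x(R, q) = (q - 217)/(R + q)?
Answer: 5227516/121 ≈ 43203.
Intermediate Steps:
x(R, q) = (-217 + q)/(R + q)
x(-22, -99) - 1*(-43200) = (-217 - 99)/(-22 - 99) - 1*(-43200) = -316/(-121) + 43200 = -1/121*(-316) + 43200 = 316/121 + 43200 = 5227516/121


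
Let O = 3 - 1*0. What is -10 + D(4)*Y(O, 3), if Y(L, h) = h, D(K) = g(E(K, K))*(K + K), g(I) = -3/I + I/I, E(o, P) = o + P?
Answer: 5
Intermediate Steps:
O = 3 (O = 3 + 0 = 3)
E(o, P) = P + o
g(I) = 1 - 3/I (g(I) = -3/I + 1 = 1 - 3/I)
D(K) = -3 + 2*K (D(K) = ((-3 + (K + K))/(K + K))*(K + K) = ((-3 + 2*K)/((2*K)))*(2*K) = ((1/(2*K))*(-3 + 2*K))*(2*K) = ((-3 + 2*K)/(2*K))*(2*K) = -3 + 2*K)
-10 + D(4)*Y(O, 3) = -10 + (-3 + 2*4)*3 = -10 + (-3 + 8)*3 = -10 + 5*3 = -10 + 15 = 5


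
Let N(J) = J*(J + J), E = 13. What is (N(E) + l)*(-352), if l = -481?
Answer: 50336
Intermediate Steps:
N(J) = 2*J² (N(J) = J*(2*J) = 2*J²)
(N(E) + l)*(-352) = (2*13² - 481)*(-352) = (2*169 - 481)*(-352) = (338 - 481)*(-352) = -143*(-352) = 50336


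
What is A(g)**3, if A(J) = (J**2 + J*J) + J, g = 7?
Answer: 1157625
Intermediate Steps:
A(J) = J + 2*J**2 (A(J) = (J**2 + J**2) + J = 2*J**2 + J = J + 2*J**2)
A(g)**3 = (7*(1 + 2*7))**3 = (7*(1 + 14))**3 = (7*15)**3 = 105**3 = 1157625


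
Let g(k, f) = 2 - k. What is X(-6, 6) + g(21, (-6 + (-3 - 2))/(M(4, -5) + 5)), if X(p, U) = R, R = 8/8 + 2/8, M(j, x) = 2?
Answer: -71/4 ≈ -17.750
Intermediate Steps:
R = 5/4 (R = 8*(⅛) + 2*(⅛) = 1 + ¼ = 5/4 ≈ 1.2500)
X(p, U) = 5/4
X(-6, 6) + g(21, (-6 + (-3 - 2))/(M(4, -5) + 5)) = 5/4 + (2 - 1*21) = 5/4 + (2 - 21) = 5/4 - 19 = -71/4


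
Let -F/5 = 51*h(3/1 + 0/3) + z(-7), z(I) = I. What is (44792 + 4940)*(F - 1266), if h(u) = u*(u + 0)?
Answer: -175355032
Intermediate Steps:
h(u) = u**2 (h(u) = u*u = u**2)
F = -2260 (F = -5*(51*(3/1 + 0/3)**2 - 7) = -5*(51*(3*1 + 0*(1/3))**2 - 7) = -5*(51*(3 + 0)**2 - 7) = -5*(51*3**2 - 7) = -5*(51*9 - 7) = -5*(459 - 7) = -5*452 = -2260)
(44792 + 4940)*(F - 1266) = (44792 + 4940)*(-2260 - 1266) = 49732*(-3526) = -175355032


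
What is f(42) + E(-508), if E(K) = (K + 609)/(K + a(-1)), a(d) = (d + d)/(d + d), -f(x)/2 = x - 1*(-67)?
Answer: -110627/507 ≈ -218.20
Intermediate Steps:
f(x) = -134 - 2*x (f(x) = -2*(x - 1*(-67)) = -2*(x + 67) = -2*(67 + x) = -134 - 2*x)
a(d) = 1 (a(d) = (2*d)/((2*d)) = (2*d)*(1/(2*d)) = 1)
E(K) = (609 + K)/(1 + K) (E(K) = (K + 609)/(K + 1) = (609 + K)/(1 + K))
f(42) + E(-508) = (-134 - 2*42) + (609 - 508)/(1 - 508) = (-134 - 84) + 101/(-507) = -218 - 1/507*101 = -218 - 101/507 = -110627/507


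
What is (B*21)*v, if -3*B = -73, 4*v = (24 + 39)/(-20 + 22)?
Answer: 32193/8 ≈ 4024.1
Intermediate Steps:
v = 63/8 (v = ((24 + 39)/(-20 + 22))/4 = (63/2)/4 = (63*(1/2))/4 = (1/4)*(63/2) = 63/8 ≈ 7.8750)
B = 73/3 (B = -1/3*(-73) = 73/3 ≈ 24.333)
(B*21)*v = ((73/3)*21)*(63/8) = 511*(63/8) = 32193/8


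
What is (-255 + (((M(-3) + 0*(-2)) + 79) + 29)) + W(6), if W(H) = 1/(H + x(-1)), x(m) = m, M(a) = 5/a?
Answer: -2227/15 ≈ -148.47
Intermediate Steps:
W(H) = 1/(-1 + H) (W(H) = 1/(H - 1) = 1/(-1 + H))
(-255 + (((M(-3) + 0*(-2)) + 79) + 29)) + W(6) = (-255 + (((5/(-3) + 0*(-2)) + 79) + 29)) + 1/(-1 + 6) = (-255 + (((5*(-⅓) + 0) + 79) + 29)) + 1/5 = (-255 + (((-5/3 + 0) + 79) + 29)) + ⅕ = (-255 + ((-5/3 + 79) + 29)) + ⅕ = (-255 + (232/3 + 29)) + ⅕ = (-255 + 319/3) + ⅕ = -446/3 + ⅕ = -2227/15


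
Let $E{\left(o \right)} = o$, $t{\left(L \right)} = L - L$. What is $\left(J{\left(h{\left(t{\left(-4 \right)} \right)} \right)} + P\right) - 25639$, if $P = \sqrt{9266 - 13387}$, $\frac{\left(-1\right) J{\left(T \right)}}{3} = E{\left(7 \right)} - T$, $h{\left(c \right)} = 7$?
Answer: $-25639 + i \sqrt{4121} \approx -25639.0 + 64.195 i$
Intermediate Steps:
$t{\left(L \right)} = 0$
$J{\left(T \right)} = -21 + 3 T$ ($J{\left(T \right)} = - 3 \left(7 - T\right) = -21 + 3 T$)
$P = i \sqrt{4121}$ ($P = \sqrt{-4121} = i \sqrt{4121} \approx 64.195 i$)
$\left(J{\left(h{\left(t{\left(-4 \right)} \right)} \right)} + P\right) - 25639 = \left(\left(-21 + 3 \cdot 7\right) + i \sqrt{4121}\right) - 25639 = \left(\left(-21 + 21\right) + i \sqrt{4121}\right) - 25639 = \left(0 + i \sqrt{4121}\right) - 25639 = i \sqrt{4121} - 25639 = -25639 + i \sqrt{4121}$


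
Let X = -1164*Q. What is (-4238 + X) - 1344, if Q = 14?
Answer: -21878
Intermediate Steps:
X = -16296 (X = -1164*14 = -16296)
(-4238 + X) - 1344 = (-4238 - 16296) - 1344 = -20534 - 1344 = -21878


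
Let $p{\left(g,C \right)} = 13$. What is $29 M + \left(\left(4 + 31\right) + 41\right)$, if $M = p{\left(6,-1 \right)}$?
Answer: $453$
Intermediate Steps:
$M = 13$
$29 M + \left(\left(4 + 31\right) + 41\right) = 29 \cdot 13 + \left(\left(4 + 31\right) + 41\right) = 377 + \left(35 + 41\right) = 377 + 76 = 453$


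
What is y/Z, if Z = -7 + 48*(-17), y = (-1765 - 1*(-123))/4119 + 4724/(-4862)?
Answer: 13720780/8240936847 ≈ 0.0016650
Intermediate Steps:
y = -13720780/10013289 (y = (-1765 + 123)*(1/4119) + 4724*(-1/4862) = -1642*1/4119 - 2362/2431 = -1642/4119 - 2362/2431 = -13720780/10013289 ≈ -1.3703)
Z = -823 (Z = -7 - 816 = -823)
y/Z = -13720780/10013289/(-823) = -13720780/10013289*(-1/823) = 13720780/8240936847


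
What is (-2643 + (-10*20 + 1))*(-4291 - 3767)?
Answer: 22900836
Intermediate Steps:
(-2643 + (-10*20 + 1))*(-4291 - 3767) = (-2643 + (-200 + 1))*(-8058) = (-2643 - 199)*(-8058) = -2842*(-8058) = 22900836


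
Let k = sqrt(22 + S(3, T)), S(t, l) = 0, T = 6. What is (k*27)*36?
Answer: 972*sqrt(22) ≈ 4559.1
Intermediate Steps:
k = sqrt(22) (k = sqrt(22 + 0) = sqrt(22) ≈ 4.6904)
(k*27)*36 = (sqrt(22)*27)*36 = (27*sqrt(22))*36 = 972*sqrt(22)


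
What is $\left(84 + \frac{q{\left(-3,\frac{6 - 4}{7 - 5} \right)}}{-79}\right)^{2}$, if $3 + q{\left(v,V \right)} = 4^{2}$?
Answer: $\frac{43864129}{6241} \approx 7028.4$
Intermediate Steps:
$q{\left(v,V \right)} = 13$ ($q{\left(v,V \right)} = -3 + 4^{2} = -3 + 16 = 13$)
$\left(84 + \frac{q{\left(-3,\frac{6 - 4}{7 - 5} \right)}}{-79}\right)^{2} = \left(84 + \frac{13}{-79}\right)^{2} = \left(84 + 13 \left(- \frac{1}{79}\right)\right)^{2} = \left(84 - \frac{13}{79}\right)^{2} = \left(\frac{6623}{79}\right)^{2} = \frac{43864129}{6241}$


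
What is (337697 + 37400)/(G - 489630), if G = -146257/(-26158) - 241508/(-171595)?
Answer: -1683653646204970/2197712995220121 ≈ -0.76609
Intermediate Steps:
G = 31414336179/4488582010 (G = -146257*(-1/26158) - 241508*(-1/171595) = 146257/26158 + 241508/171595 = 31414336179/4488582010 ≈ 6.9987)
(337697 + 37400)/(G - 489630) = (337697 + 37400)/(31414336179/4488582010 - 489630) = 375097/(-2197712995220121/4488582010) = 375097*(-4488582010/2197712995220121) = -1683653646204970/2197712995220121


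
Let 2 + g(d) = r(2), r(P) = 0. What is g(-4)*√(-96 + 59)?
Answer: -2*I*√37 ≈ -12.166*I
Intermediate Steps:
g(d) = -2 (g(d) = -2 + 0 = -2)
g(-4)*√(-96 + 59) = -2*√(-96 + 59) = -2*I*√37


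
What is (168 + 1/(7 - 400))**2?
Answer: 4359036529/154449 ≈ 28223.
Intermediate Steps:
(168 + 1/(7 - 400))**2 = (168 + 1/(-393))**2 = (168 - 1/393)**2 = (66023/393)**2 = 4359036529/154449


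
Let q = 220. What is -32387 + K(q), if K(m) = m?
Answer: -32167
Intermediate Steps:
-32387 + K(q) = -32387 + 220 = -32167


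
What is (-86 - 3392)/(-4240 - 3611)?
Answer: 3478/7851 ≈ 0.44300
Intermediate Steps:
(-86 - 3392)/(-4240 - 3611) = -3478/(-7851) = -3478*(-1/7851) = 3478/7851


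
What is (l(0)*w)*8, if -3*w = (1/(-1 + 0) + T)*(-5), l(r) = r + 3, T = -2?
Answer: -120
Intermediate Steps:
l(r) = 3 + r
w = -5 (w = -(1/(-1 + 0) - 2)*(-5)/3 = -(1/(-1) - 2)*(-5)/3 = -(-1 - 2)*(-5)/3 = -(-1)*(-5) = -⅓*15 = -5)
(l(0)*w)*8 = ((3 + 0)*(-5))*8 = (3*(-5))*8 = -15*8 = -120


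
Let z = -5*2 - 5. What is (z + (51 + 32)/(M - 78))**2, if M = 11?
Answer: 1183744/4489 ≈ 263.70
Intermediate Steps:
z = -15 (z = -10 - 5 = -15)
(z + (51 + 32)/(M - 78))**2 = (-15 + (51 + 32)/(11 - 78))**2 = (-15 + 83/(-67))**2 = (-15 + 83*(-1/67))**2 = (-15 - 83/67)**2 = (-1088/67)**2 = 1183744/4489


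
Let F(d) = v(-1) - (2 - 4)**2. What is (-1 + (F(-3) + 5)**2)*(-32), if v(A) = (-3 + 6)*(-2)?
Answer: -768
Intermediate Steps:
v(A) = -6 (v(A) = 3*(-2) = -6)
F(d) = -10 (F(d) = -6 - (2 - 4)**2 = -6 - 1*(-2)**2 = -6 - 1*4 = -6 - 4 = -10)
(-1 + (F(-3) + 5)**2)*(-32) = (-1 + (-10 + 5)**2)*(-32) = (-1 + (-5)**2)*(-32) = (-1 + 25)*(-32) = 24*(-32) = -768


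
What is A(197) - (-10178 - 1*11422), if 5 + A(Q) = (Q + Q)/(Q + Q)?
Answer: 21596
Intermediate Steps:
A(Q) = -4 (A(Q) = -5 + (Q + Q)/(Q + Q) = -5 + (2*Q)/((2*Q)) = -5 + (2*Q)*(1/(2*Q)) = -5 + 1 = -4)
A(197) - (-10178 - 1*11422) = -4 - (-10178 - 1*11422) = -4 - (-10178 - 11422) = -4 - 1*(-21600) = -4 + 21600 = 21596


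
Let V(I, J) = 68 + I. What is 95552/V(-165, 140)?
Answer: -95552/97 ≈ -985.07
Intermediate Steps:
95552/V(-165, 140) = 95552/(68 - 165) = 95552/(-97) = 95552*(-1/97) = -95552/97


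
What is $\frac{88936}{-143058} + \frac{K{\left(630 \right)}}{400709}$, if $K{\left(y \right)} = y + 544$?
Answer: $- \frac{17734752766}{28662314061} \approx -0.61875$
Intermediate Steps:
$K{\left(y \right)} = 544 + y$
$\frac{88936}{-143058} + \frac{K{\left(630 \right)}}{400709} = \frac{88936}{-143058} + \frac{544 + 630}{400709} = 88936 \left(- \frac{1}{143058}\right) + 1174 \cdot \frac{1}{400709} = - \frac{44468}{71529} + \frac{1174}{400709} = - \frac{17734752766}{28662314061}$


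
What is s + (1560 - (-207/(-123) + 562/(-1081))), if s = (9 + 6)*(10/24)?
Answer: 277464877/177284 ≈ 1565.1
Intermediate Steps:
s = 25/4 (s = 15*(10*(1/24)) = 15*(5/12) = 25/4 ≈ 6.2500)
s + (1560 - (-207/(-123) + 562/(-1081))) = 25/4 + (1560 - (-207/(-123) + 562/(-1081))) = 25/4 + (1560 - (-207*(-1/123) + 562*(-1/1081))) = 25/4 + (1560 - (69/41 - 562/1081)) = 25/4 + (1560 - 1*51547/44321) = 25/4 + (1560 - 51547/44321) = 25/4 + 69089213/44321 = 277464877/177284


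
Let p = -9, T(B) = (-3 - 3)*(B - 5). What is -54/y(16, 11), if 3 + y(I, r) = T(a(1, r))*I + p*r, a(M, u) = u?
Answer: 9/113 ≈ 0.079646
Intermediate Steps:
T(B) = 30 - 6*B (T(B) = -6*(-5 + B) = 30 - 6*B)
y(I, r) = -3 - 9*r + I*(30 - 6*r) (y(I, r) = -3 + ((30 - 6*r)*I - 9*r) = -3 + (I*(30 - 6*r) - 9*r) = -3 + (-9*r + I*(30 - 6*r)) = -3 - 9*r + I*(30 - 6*r))
-54/y(16, 11) = -54/(-3 - 9*11 + 30*16 - 6*16*11) = -54/(-3 - 99 + 480 - 1056) = -54/(-678) = -54*(-1/678) = 9/113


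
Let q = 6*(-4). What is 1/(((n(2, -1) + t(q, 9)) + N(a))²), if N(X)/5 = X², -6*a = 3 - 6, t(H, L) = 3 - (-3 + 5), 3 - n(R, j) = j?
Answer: 16/625 ≈ 0.025600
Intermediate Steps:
n(R, j) = 3 - j
q = -24
t(H, L) = 1 (t(H, L) = 3 - 1*2 = 3 - 2 = 1)
a = ½ (a = -(3 - 6)/6 = -⅙*(-3) = ½ ≈ 0.50000)
N(X) = 5*X²
1/(((n(2, -1) + t(q, 9)) + N(a))²) = 1/((((3 - 1*(-1)) + 1) + 5*(½)²)²) = 1/((((3 + 1) + 1) + 5*(¼))²) = 1/(((4 + 1) + 5/4)²) = 1/((5 + 5/4)²) = 1/((25/4)²) = 1/(625/16) = 16/625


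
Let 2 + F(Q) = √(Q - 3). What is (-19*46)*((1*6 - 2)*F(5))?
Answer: 6992 - 3496*√2 ≈ 2047.9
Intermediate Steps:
F(Q) = -2 + √(-3 + Q) (F(Q) = -2 + √(Q - 3) = -2 + √(-3 + Q))
(-19*46)*((1*6 - 2)*F(5)) = (-19*46)*((1*6 - 2)*(-2 + √(-3 + 5))) = -874*(6 - 2)*(-2 + √2) = -3496*(-2 + √2) = -874*(-8 + 4*√2) = 6992 - 3496*√2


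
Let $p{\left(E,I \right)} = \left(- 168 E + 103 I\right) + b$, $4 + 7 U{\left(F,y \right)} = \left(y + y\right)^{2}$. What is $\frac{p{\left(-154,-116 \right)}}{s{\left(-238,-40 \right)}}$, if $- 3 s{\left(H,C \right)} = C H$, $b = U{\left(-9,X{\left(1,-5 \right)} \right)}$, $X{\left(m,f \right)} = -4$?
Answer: $- \frac{36573}{8330} \approx -4.3905$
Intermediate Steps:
$U{\left(F,y \right)} = - \frac{4}{7} + \frac{4 y^{2}}{7}$ ($U{\left(F,y \right)} = - \frac{4}{7} + \frac{\left(y + y\right)^{2}}{7} = - \frac{4}{7} + \frac{\left(2 y\right)^{2}}{7} = - \frac{4}{7} + \frac{4 y^{2}}{7}$)
$b = \frac{60}{7}$ ($b = - \frac{4}{7} + \frac{4 \left(-4\right)^{2}}{7} = - \frac{4}{7} + \frac{4}{7} \cdot 16 = - \frac{4}{7} + \frac{64}{7} = \frac{60}{7} \approx 8.5714$)
$s{\left(H,C \right)} = - \frac{C H}{3}$
$p{\left(E,I \right)} = \frac{60}{7} - 168 E + 103 I$ ($p{\left(E,I \right)} = \left(- 168 E + 103 I\right) + \frac{60}{7} = \frac{60}{7} - 168 E + 103 I$)
$\frac{p{\left(-154,-116 \right)}}{s{\left(-238,-40 \right)}} = \frac{\frac{60}{7} - -25872 + 103 \left(-116\right)}{\left(- \frac{1}{3}\right) \left(-40\right) \left(-238\right)} = \frac{\frac{60}{7} + 25872 - 11948}{- \frac{9520}{3}} = \frac{97528}{7} \left(- \frac{3}{9520}\right) = - \frac{36573}{8330}$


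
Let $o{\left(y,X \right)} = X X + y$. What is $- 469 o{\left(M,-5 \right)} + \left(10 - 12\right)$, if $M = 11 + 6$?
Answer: $-19700$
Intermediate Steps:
$M = 17$
$o{\left(y,X \right)} = y + X^{2}$ ($o{\left(y,X \right)} = X^{2} + y = y + X^{2}$)
$- 469 o{\left(M,-5 \right)} + \left(10 - 12\right) = - 469 \left(17 + \left(-5\right)^{2}\right) + \left(10 - 12\right) = - 469 \left(17 + 25\right) + \left(10 - 12\right) = \left(-469\right) 42 - 2 = -19698 - 2 = -19700$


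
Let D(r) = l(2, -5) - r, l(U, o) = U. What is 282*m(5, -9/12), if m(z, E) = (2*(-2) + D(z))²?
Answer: 13818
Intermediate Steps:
D(r) = 2 - r
m(z, E) = (-2 - z)² (m(z, E) = (2*(-2) + (2 - z))² = (-4 + (2 - z))² = (-2 - z)²)
282*m(5, -9/12) = 282*(2 + 5)² = 282*7² = 282*49 = 13818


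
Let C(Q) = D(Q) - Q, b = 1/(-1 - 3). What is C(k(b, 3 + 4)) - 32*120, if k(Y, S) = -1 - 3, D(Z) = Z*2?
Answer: -3844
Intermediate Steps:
D(Z) = 2*Z
b = -¼ (b = 1/(-4) = -¼ ≈ -0.25000)
k(Y, S) = -4
C(Q) = Q (C(Q) = 2*Q - Q = Q)
C(k(b, 3 + 4)) - 32*120 = -4 - 32*120 = -4 - 3840 = -3844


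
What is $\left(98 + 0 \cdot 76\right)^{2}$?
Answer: $9604$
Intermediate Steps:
$\left(98 + 0 \cdot 76\right)^{2} = \left(98 + 0\right)^{2} = 98^{2} = 9604$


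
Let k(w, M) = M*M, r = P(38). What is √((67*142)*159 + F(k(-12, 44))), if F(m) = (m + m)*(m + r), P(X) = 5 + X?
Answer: √9175414 ≈ 3029.1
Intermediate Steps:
r = 43 (r = 5 + 38 = 43)
k(w, M) = M²
F(m) = 2*m*(43 + m) (F(m) = (m + m)*(m + 43) = (2*m)*(43 + m) = 2*m*(43 + m))
√((67*142)*159 + F(k(-12, 44))) = √((67*142)*159 + 2*44²*(43 + 44²)) = √(9514*159 + 2*1936*(43 + 1936)) = √(1512726 + 2*1936*1979) = √(1512726 + 7662688) = √9175414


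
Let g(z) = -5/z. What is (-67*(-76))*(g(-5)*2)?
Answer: 10184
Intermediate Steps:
(-67*(-76))*(g(-5)*2) = (-67*(-76))*(-5/(-5)*2) = 5092*(-5*(-⅕)*2) = 5092*(1*2) = 5092*2 = 10184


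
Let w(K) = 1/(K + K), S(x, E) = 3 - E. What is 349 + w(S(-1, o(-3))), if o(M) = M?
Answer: 4189/12 ≈ 349.08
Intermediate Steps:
w(K) = 1/(2*K)
349 + w(S(-1, o(-3))) = 349 + 1/(2*(3 - 1*(-3))) = 349 + 1/(2*(3 + 3)) = 349 + (1/2)/6 = 349 + (1/2)*(1/6) = 349 + 1/12 = 4189/12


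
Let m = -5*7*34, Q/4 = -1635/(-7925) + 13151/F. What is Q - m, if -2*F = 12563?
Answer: 23545380174/19912355 ≈ 1182.5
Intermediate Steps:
F = -12563/2 (F = -1/2*12563 = -12563/2 ≈ -6281.5)
Q = -150322276/19912355 (Q = 4*(-1635/(-7925) + 13151/(-12563/2)) = 4*(-1635*(-1/7925) + 13151*(-2/12563)) = 4*(327/1585 - 26302/12563) = 4*(-37580569/19912355) = -150322276/19912355 ≈ -7.5492)
m = -1190 (m = -35*34 = -1190)
Q - m = -150322276/19912355 - 1*(-1190) = -150322276/19912355 + 1190 = 23545380174/19912355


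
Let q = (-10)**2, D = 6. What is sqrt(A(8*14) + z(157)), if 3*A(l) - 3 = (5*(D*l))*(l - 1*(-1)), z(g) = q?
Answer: sqrt(126661) ≈ 355.89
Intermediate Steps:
q = 100
z(g) = 100
A(l) = 1 + 10*l*(1 + l) (A(l) = 1 + ((5*(6*l))*(l - 1*(-1)))/3 = 1 + ((30*l)*(l + 1))/3 = 1 + ((30*l)*(1 + l))/3 = 1 + (30*l*(1 + l))/3 = 1 + 10*l*(1 + l))
sqrt(A(8*14) + z(157)) = sqrt((1 + 10*(8*14) + 10*(8*14)**2) + 100) = sqrt((1 + 10*112 + 10*112**2) + 100) = sqrt((1 + 1120 + 10*12544) + 100) = sqrt((1 + 1120 + 125440) + 100) = sqrt(126561 + 100) = sqrt(126661)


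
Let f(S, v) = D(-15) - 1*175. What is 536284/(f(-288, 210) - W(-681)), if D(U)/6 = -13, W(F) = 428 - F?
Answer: -268142/681 ≈ -393.75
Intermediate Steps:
D(U) = -78 (D(U) = 6*(-13) = -78)
f(S, v) = -253 (f(S, v) = -78 - 1*175 = -78 - 175 = -253)
536284/(f(-288, 210) - W(-681)) = 536284/(-253 - (428 - 1*(-681))) = 536284/(-253 - (428 + 681)) = 536284/(-253 - 1*1109) = 536284/(-253 - 1109) = 536284/(-1362) = 536284*(-1/1362) = -268142/681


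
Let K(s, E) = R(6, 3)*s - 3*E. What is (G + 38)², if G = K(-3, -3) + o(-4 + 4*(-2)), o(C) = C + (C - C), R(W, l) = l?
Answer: 676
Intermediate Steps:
o(C) = C (o(C) = C + 0 = C)
K(s, E) = -3*E + 3*s (K(s, E) = 3*s - 3*E = -3*E + 3*s)
G = -12 (G = (-3*(-3) + 3*(-3)) + (-4 + 4*(-2)) = (9 - 9) + (-4 - 8) = 0 - 12 = -12)
(G + 38)² = (-12 + 38)² = 26² = 676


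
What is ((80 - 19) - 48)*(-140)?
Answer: -1820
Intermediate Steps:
((80 - 19) - 48)*(-140) = (61 - 48)*(-140) = 13*(-140) = -1820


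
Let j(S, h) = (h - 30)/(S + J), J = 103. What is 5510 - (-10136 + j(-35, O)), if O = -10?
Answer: 265992/17 ≈ 15647.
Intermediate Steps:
j(S, h) = (-30 + h)/(103 + S) (j(S, h) = (h - 30)/(S + 103) = (-30 + h)/(103 + S))
5510 - (-10136 + j(-35, O)) = 5510 - (-10136 + (-30 - 10)/(103 - 35)) = 5510 - (-10136 - 40/68) = 5510 - (-10136 + (1/68)*(-40)) = 5510 - (-10136 - 10/17) = 5510 - 1*(-172322/17) = 5510 + 172322/17 = 265992/17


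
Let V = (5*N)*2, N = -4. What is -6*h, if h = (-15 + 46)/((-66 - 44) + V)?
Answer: 31/25 ≈ 1.2400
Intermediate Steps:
V = -40 (V = (5*(-4))*2 = -20*2 = -40)
h = -31/150 (h = (-15 + 46)/((-66 - 44) - 40) = 31/(-110 - 40) = 31/(-150) = 31*(-1/150) = -31/150 ≈ -0.20667)
-6*h = -6*(-31/150) = 31/25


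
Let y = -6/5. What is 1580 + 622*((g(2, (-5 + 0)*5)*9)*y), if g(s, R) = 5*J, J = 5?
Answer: -166360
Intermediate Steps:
g(s, R) = 25 (g(s, R) = 5*5 = 25)
y = -6/5 (y = -6*⅕ = -6/5 ≈ -1.2000)
1580 + 622*((g(2, (-5 + 0)*5)*9)*y) = 1580 + 622*((25*9)*(-6/5)) = 1580 + 622*(225*(-6/5)) = 1580 + 622*(-270) = 1580 - 167940 = -166360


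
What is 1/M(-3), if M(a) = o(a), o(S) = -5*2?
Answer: -1/10 ≈ -0.10000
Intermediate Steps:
o(S) = -10
M(a) = -10
1/M(-3) = 1/(-10) = -1/10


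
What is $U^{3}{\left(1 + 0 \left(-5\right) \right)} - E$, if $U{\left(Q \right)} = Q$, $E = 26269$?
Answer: $-26268$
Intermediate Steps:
$U^{3}{\left(1 + 0 \left(-5\right) \right)} - E = \left(1 + 0 \left(-5\right)\right)^{3} - 26269 = \left(1 + 0\right)^{3} - 26269 = 1^{3} - 26269 = 1 - 26269 = -26268$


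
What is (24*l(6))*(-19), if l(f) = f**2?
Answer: -16416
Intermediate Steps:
(24*l(6))*(-19) = (24*6**2)*(-19) = (24*36)*(-19) = 864*(-19) = -16416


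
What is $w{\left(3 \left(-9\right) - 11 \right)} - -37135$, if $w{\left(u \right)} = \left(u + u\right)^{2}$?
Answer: $42911$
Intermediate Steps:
$w{\left(u \right)} = 4 u^{2}$ ($w{\left(u \right)} = \left(2 u\right)^{2} = 4 u^{2}$)
$w{\left(3 \left(-9\right) - 11 \right)} - -37135 = 4 \left(3 \left(-9\right) - 11\right)^{2} - -37135 = 4 \left(-27 - 11\right)^{2} + 37135 = 4 \left(-38\right)^{2} + 37135 = 4 \cdot 1444 + 37135 = 5776 + 37135 = 42911$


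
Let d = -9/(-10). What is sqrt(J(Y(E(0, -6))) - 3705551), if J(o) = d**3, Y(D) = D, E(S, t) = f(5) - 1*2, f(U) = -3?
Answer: I*sqrt(37055502710)/100 ≈ 1925.0*I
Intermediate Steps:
E(S, t) = -5 (E(S, t) = -3 - 1*2 = -3 - 2 = -5)
d = 9/10 (d = -9*(-1/10) = 9/10 ≈ 0.90000)
J(o) = 729/1000 (J(o) = (9/10)**3 = 729/1000)
sqrt(J(Y(E(0, -6))) - 3705551) = sqrt(729/1000 - 3705551) = sqrt(-3705550271/1000) = I*sqrt(37055502710)/100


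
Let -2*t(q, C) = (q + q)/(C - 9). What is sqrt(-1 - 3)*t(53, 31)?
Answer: -53*I/11 ≈ -4.8182*I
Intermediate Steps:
t(q, C) = -q/(-9 + C) (t(q, C) = -(q + q)/(2*(C - 9)) = -2*q/(2*(-9 + C)) = -q/(-9 + C))
sqrt(-1 - 3)*t(53, 31) = sqrt(-1 - 3)*(-1*53/(-9 + 31)) = sqrt(-4)*(-1*53/22) = (2*I)*(-1*53*1/22) = (2*I)*(-53/22) = -53*I/11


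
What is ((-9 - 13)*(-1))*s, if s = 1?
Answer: 22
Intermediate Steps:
((-9 - 13)*(-1))*s = ((-9 - 13)*(-1))*1 = -22*(-1)*1 = 22*1 = 22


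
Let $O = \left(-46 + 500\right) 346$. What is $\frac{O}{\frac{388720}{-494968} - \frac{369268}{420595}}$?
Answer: $- \frac{2043869660328790}{21641845739} \approx -94441.0$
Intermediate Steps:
$O = 157084$ ($O = 454 \cdot 346 = 157084$)
$\frac{O}{\frac{388720}{-494968} - \frac{369268}{420595}} = \frac{157084}{\frac{388720}{-494968} - \frac{369268}{420595}} = \frac{157084}{388720 \left(- \frac{1}{494968}\right) - \frac{369268}{420595}} = \frac{157084}{- \frac{48590}{61871} - \frac{369268}{420595}} = \frac{157084}{- \frac{43283691478}{26022633245}} = 157084 \left(- \frac{26022633245}{43283691478}\right) = - \frac{2043869660328790}{21641845739}$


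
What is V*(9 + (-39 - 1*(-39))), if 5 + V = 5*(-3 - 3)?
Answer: -315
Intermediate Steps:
V = -35 (V = -5 + 5*(-3 - 3) = -5 + 5*(-6) = -5 - 30 = -35)
V*(9 + (-39 - 1*(-39))) = -35*(9 + (-39 - 1*(-39))) = -35*(9 + (-39 + 39)) = -35*(9 + 0) = -35*9 = -315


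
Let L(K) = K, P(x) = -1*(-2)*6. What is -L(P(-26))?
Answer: -12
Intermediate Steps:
P(x) = 12 (P(x) = 2*6 = 12)
-L(P(-26)) = -1*12 = -12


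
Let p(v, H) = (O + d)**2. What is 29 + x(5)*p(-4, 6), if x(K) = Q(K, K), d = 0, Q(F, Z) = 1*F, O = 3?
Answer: 74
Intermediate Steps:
Q(F, Z) = F
x(K) = K
p(v, H) = 9 (p(v, H) = (3 + 0)**2 = 3**2 = 9)
29 + x(5)*p(-4, 6) = 29 + 5*9 = 29 + 45 = 74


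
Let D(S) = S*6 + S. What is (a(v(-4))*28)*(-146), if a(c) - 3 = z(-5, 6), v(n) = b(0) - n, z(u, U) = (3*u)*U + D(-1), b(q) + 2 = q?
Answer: 384272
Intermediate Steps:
D(S) = 7*S (D(S) = 6*S + S = 7*S)
b(q) = -2 + q
z(u, U) = -7 + 3*U*u (z(u, U) = (3*u)*U + 7*(-1) = 3*U*u - 7 = -7 + 3*U*u)
v(n) = -2 - n (v(n) = (-2 + 0) - n = -2 - n)
a(c) = -94 (a(c) = 3 + (-7 + 3*6*(-5)) = 3 + (-7 - 90) = 3 - 97 = -94)
(a(v(-4))*28)*(-146) = -94*28*(-146) = -2632*(-146) = 384272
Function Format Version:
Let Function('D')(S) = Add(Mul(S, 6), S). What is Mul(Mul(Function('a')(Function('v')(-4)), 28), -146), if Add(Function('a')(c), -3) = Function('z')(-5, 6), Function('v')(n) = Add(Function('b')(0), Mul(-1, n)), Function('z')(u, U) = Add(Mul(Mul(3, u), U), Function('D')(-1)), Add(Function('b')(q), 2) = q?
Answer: 384272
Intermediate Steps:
Function('D')(S) = Mul(7, S) (Function('D')(S) = Add(Mul(6, S), S) = Mul(7, S))
Function('b')(q) = Add(-2, q)
Function('z')(u, U) = Add(-7, Mul(3, U, u)) (Function('z')(u, U) = Add(Mul(Mul(3, u), U), Mul(7, -1)) = Add(Mul(3, U, u), -7) = Add(-7, Mul(3, U, u)))
Function('v')(n) = Add(-2, Mul(-1, n)) (Function('v')(n) = Add(Add(-2, 0), Mul(-1, n)) = Add(-2, Mul(-1, n)))
Function('a')(c) = -94 (Function('a')(c) = Add(3, Add(-7, Mul(3, 6, -5))) = Add(3, Add(-7, -90)) = Add(3, -97) = -94)
Mul(Mul(Function('a')(Function('v')(-4)), 28), -146) = Mul(Mul(-94, 28), -146) = Mul(-2632, -146) = 384272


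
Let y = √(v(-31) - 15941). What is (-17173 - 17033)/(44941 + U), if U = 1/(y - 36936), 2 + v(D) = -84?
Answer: -1048624142643404121/1377717873067510306 - 17103*I*√16027/1377717873067510306 ≈ -0.76113 - 1.5716e-12*I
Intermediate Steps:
v(D) = -86 (v(D) = -2 - 84 = -86)
y = I*√16027 (y = √(-86 - 15941) = √(-16027) = I*√16027 ≈ 126.6*I)
U = 1/(-36936 + I*√16027) (U = 1/(I*√16027 - 36936) = 1/(-36936 + I*√16027) ≈ -2.7074e-5 - 9.279e-8*I)
(-17173 - 17033)/(44941 + U) = (-17173 - 17033)/(44941 + (-36936/1364284123 - I*√16027/1364284123)) = -34206/(61312292734807/1364284123 - I*√16027/1364284123)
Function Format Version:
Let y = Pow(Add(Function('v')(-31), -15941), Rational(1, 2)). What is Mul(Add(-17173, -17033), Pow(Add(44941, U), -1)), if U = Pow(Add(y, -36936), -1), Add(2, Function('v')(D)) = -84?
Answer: Add(Rational(-1048624142643404121, 1377717873067510306), Mul(Rational(-17103, 1377717873067510306), I, Pow(16027, Rational(1, 2)))) ≈ Add(-0.76113, Mul(-1.5716e-12, I))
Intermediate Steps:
Function('v')(D) = -86 (Function('v')(D) = Add(-2, -84) = -86)
y = Mul(I, Pow(16027, Rational(1, 2))) (y = Pow(Add(-86, -15941), Rational(1, 2)) = Pow(-16027, Rational(1, 2)) = Mul(I, Pow(16027, Rational(1, 2))) ≈ Mul(126.60, I))
U = Pow(Add(-36936, Mul(I, Pow(16027, Rational(1, 2)))), -1) (U = Pow(Add(Mul(I, Pow(16027, Rational(1, 2))), -36936), -1) = Pow(Add(-36936, Mul(I, Pow(16027, Rational(1, 2)))), -1) ≈ Add(-2.7074e-5, Mul(-9.279e-8, I)))
Mul(Add(-17173, -17033), Pow(Add(44941, U), -1)) = Mul(Add(-17173, -17033), Pow(Add(44941, Add(Rational(-36936, 1364284123), Mul(Rational(-1, 1364284123), I, Pow(16027, Rational(1, 2))))), -1)) = Mul(-34206, Pow(Add(Rational(61312292734807, 1364284123), Mul(Rational(-1, 1364284123), I, Pow(16027, Rational(1, 2)))), -1))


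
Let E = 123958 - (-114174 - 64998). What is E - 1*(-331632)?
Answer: 634762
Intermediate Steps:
E = 303130 (E = 123958 - 1*(-179172) = 123958 + 179172 = 303130)
E - 1*(-331632) = 303130 - 1*(-331632) = 303130 + 331632 = 634762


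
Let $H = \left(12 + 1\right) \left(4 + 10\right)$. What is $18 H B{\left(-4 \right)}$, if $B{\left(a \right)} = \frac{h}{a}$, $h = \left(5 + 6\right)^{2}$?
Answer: $-99099$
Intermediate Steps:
$h = 121$ ($h = 11^{2} = 121$)
$H = 182$ ($H = 13 \cdot 14 = 182$)
$B{\left(a \right)} = \frac{121}{a}$
$18 H B{\left(-4 \right)} = 18 \cdot 182 \frac{121}{-4} = 3276 \cdot 121 \left(- \frac{1}{4}\right) = 3276 \left(- \frac{121}{4}\right) = -99099$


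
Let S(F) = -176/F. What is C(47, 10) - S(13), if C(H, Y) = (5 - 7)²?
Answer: 228/13 ≈ 17.538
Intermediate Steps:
C(H, Y) = 4 (C(H, Y) = (-2)² = 4)
C(47, 10) - S(13) = 4 - (-176)/13 = 4 - 1*(-176/13) = 4 + 176/13 = 228/13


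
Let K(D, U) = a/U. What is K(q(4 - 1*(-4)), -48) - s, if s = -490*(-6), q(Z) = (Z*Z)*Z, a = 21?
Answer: -47047/16 ≈ -2940.4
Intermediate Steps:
q(Z) = Z³ (q(Z) = Z²*Z = Z³)
s = 2940
K(D, U) = 21/U
K(q(4 - 1*(-4)), -48) - s = 21/(-48) - 1*2940 = 21*(-1/48) - 2940 = -7/16 - 2940 = -47047/16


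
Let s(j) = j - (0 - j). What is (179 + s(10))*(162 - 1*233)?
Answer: -14129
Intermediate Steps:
s(j) = 2*j (s(j) = j - (-1)*j = j + j = 2*j)
(179 + s(10))*(162 - 1*233) = (179 + 2*10)*(162 - 1*233) = (179 + 20)*(162 - 233) = 199*(-71) = -14129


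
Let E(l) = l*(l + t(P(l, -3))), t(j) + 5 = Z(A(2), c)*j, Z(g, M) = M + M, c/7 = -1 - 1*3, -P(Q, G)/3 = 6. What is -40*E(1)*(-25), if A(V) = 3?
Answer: 1004000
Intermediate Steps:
P(Q, G) = -18 (P(Q, G) = -3*6 = -18)
c = -28 (c = 7*(-1 - 1*3) = 7*(-1 - 3) = 7*(-4) = -28)
Z(g, M) = 2*M
t(j) = -5 - 56*j (t(j) = -5 + (2*(-28))*j = -5 - 56*j)
E(l) = l*(1003 + l) (E(l) = l*(l + (-5 - 56*(-18))) = l*(l + (-5 + 1008)) = l*(l + 1003) = l*(1003 + l))
-40*E(1)*(-25) = -40*(1003 + 1)*(-25) = -40*1004*(-25) = -40160*(-25) = 1004000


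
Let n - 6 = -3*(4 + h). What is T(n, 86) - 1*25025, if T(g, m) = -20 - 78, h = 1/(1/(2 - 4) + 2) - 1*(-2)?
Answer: -25123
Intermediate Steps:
h = 8/3 (h = 1/(1/(-2) + 2) + 2 = 1/(-½ + 2) + 2 = 1/(3/2) + 2 = ⅔ + 2 = 8/3 ≈ 2.6667)
n = -14 (n = 6 - 3*(4 + 8/3) = 6 - 3*20/3 = 6 - 20 = -14)
T(g, m) = -98
T(n, 86) - 1*25025 = -98 - 1*25025 = -98 - 25025 = -25123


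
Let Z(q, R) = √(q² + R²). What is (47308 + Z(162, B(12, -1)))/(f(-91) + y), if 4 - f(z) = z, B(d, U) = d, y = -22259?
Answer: -11827/5541 - √733/3694 ≈ -2.1418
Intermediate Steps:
f(z) = 4 - z
Z(q, R) = √(R² + q²)
(47308 + Z(162, B(12, -1)))/(f(-91) + y) = (47308 + √(12² + 162²))/((4 - 1*(-91)) - 22259) = (47308 + √(144 + 26244))/((4 + 91) - 22259) = (47308 + √26388)/(95 - 22259) = (47308 + 6*√733)/(-22164) = (47308 + 6*√733)*(-1/22164) = -11827/5541 - √733/3694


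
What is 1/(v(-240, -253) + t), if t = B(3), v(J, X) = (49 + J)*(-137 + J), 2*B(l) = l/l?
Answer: 2/144015 ≈ 1.3887e-5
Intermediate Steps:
B(l) = ½ (B(l) = (l/l)/2 = (½)*1 = ½)
v(J, X) = (-137 + J)*(49 + J)
t = ½ ≈ 0.50000
1/(v(-240, -253) + t) = 1/((-6713 + (-240)² - 88*(-240)) + ½) = 1/((-6713 + 57600 + 21120) + ½) = 1/(72007 + ½) = 1/(144015/2) = 2/144015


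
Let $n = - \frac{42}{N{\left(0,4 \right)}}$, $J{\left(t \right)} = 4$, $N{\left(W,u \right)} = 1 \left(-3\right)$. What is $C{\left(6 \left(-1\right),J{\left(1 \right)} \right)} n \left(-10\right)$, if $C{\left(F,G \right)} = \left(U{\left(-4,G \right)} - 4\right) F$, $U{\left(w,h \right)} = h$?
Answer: $0$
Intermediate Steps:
$N{\left(W,u \right)} = -3$
$n = 14$ ($n = - \frac{42}{-3} = \left(-42\right) \left(- \frac{1}{3}\right) = 14$)
$C{\left(F,G \right)} = F \left(-4 + G\right)$ ($C{\left(F,G \right)} = \left(G - 4\right) F = \left(-4 + G\right) F = F \left(-4 + G\right)$)
$C{\left(6 \left(-1\right),J{\left(1 \right)} \right)} n \left(-10\right) = 6 \left(-1\right) \left(-4 + 4\right) 14 \left(-10\right) = \left(-6\right) 0 \cdot 14 \left(-10\right) = 0 \cdot 14 \left(-10\right) = 0 \left(-10\right) = 0$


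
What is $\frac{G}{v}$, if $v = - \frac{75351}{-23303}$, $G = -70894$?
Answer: $- \frac{1652042882}{75351} \approx -21925.0$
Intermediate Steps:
$v = \frac{75351}{23303}$ ($v = \left(-75351\right) \left(- \frac{1}{23303}\right) = \frac{75351}{23303} \approx 3.2335$)
$\frac{G}{v} = - \frac{70894}{\frac{75351}{23303}} = \left(-70894\right) \frac{23303}{75351} = - \frac{1652042882}{75351}$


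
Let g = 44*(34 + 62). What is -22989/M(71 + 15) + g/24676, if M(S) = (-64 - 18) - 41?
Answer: 47316343/252929 ≈ 187.07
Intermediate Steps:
g = 4224 (g = 44*96 = 4224)
M(S) = -123 (M(S) = -82 - 41 = -123)
-22989/M(71 + 15) + g/24676 = -22989/(-123) + 4224/24676 = -22989*(-1/123) + 4224*(1/24676) = 7663/41 + 1056/6169 = 47316343/252929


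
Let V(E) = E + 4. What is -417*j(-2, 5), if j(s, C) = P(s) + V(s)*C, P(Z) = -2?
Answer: -3336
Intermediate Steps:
V(E) = 4 + E
j(s, C) = -2 + C*(4 + s) (j(s, C) = -2 + (4 + s)*C = -2 + C*(4 + s))
-417*j(-2, 5) = -417*(-2 + 5*(4 - 2)) = -417*(-2 + 5*2) = -417*(-2 + 10) = -417*8 = -3336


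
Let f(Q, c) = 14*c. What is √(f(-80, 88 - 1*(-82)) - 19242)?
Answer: I*√16862 ≈ 129.85*I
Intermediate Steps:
√(f(-80, 88 - 1*(-82)) - 19242) = √(14*(88 - 1*(-82)) - 19242) = √(14*(88 + 82) - 19242) = √(14*170 - 19242) = √(2380 - 19242) = √(-16862) = I*√16862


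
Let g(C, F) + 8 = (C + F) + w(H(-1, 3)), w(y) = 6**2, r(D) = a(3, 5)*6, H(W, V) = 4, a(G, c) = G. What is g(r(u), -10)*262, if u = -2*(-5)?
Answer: 9432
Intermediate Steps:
u = 10
r(D) = 18 (r(D) = 3*6 = 18)
w(y) = 36
g(C, F) = 28 + C + F (g(C, F) = -8 + ((C + F) + 36) = -8 + (36 + C + F) = 28 + C + F)
g(r(u), -10)*262 = (28 + 18 - 10)*262 = 36*262 = 9432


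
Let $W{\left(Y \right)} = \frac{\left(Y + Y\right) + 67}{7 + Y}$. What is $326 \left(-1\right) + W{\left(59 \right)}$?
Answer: $- \frac{21331}{66} \approx -323.2$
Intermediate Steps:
$W{\left(Y \right)} = \frac{67 + 2 Y}{7 + Y}$ ($W{\left(Y \right)} = \frac{2 Y + 67}{7 + Y} = \frac{67 + 2 Y}{7 + Y}$)
$326 \left(-1\right) + W{\left(59 \right)} = 326 \left(-1\right) + \frac{67 + 2 \cdot 59}{7 + 59} = -326 + \frac{67 + 118}{66} = -326 + \frac{1}{66} \cdot 185 = -326 + \frac{185}{66} = - \frac{21331}{66}$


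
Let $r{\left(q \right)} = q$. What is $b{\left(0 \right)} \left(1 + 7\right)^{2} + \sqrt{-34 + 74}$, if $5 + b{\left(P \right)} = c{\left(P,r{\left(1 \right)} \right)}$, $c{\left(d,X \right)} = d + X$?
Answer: $-256 + 2 \sqrt{10} \approx -249.68$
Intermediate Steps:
$c{\left(d,X \right)} = X + d$
$b{\left(P \right)} = -4 + P$ ($b{\left(P \right)} = -5 + \left(1 + P\right) = -4 + P$)
$b{\left(0 \right)} \left(1 + 7\right)^{2} + \sqrt{-34 + 74} = \left(-4 + 0\right) \left(1 + 7\right)^{2} + \sqrt{-34 + 74} = - 4 \cdot 8^{2} + \sqrt{40} = \left(-4\right) 64 + 2 \sqrt{10} = -256 + 2 \sqrt{10}$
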